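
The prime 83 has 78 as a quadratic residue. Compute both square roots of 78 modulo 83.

24, 59

Since 83 ≡ 3 (mod 4), a square root of 78 is 78^((83+1)/4) = 78^21 mod 83.
Repeated squaring: 78^2≡25, 78^4≡44, 78^8≡27, 78^16≡65 (mod 83).
78^21 = 78^(16+4+1) ≡ 59 (mod 83).
Check: 59² = 3481 ≡ 78 (mod 83). The two roots are 24 and 59.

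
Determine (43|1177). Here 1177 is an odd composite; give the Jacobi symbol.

1

Reciprocity: 43 ≡ 3 and 1177 ≡ 1 (mod 4), so (43/1177) = +(1177/43).
Reduce top mod 43: now compute (16/43).
Pull out 2^4: since 43 ≡ 3 (mod 8), (2/43) = -1, so (2/43)^4 = +1.
Reached (1/43) = 1. Collecting the sign flips along the way, the symbol is +1.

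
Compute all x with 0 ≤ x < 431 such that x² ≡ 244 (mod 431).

109, 322

Since 431 ≡ 3 (mod 4), a square root of 244 is 244^((431+1)/4) = 244^108 mod 431.
Repeated squaring: 244^2≡58, 244^4≡347, 244^8≡160, 244^16≡171, 244^32≡364, 244^64≡179 (mod 431).
244^108 = 244^(64+32+8+4) ≡ 109 (mod 431).
Check: 109² = 11881 ≡ 244 (mod 431). The two roots are 109 and 322.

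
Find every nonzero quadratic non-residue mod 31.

3 6 11 12 13 15 17 21 22 23 24 26 27 29 30

Square k = 1,…,15 (k and 31−k give the same square):
1²=1, 2²=4, 3²=9, 4²=16, 5²=25, 6²≡5, 7²≡18, 8²≡2, 9²≡19, 10²≡7, 11²≡28, 12²≡20, 13²≡14, 14²≡10, 15²≡8 (mod 31).
The residues are {1, 2, 4, 5, 7, 8, 9, 10, 14, 16, 18, 19, 20, 25, 28}; the non-residues are the remaining 15 nonzero classes.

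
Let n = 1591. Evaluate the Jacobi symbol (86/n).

Pull out 2: since 1591 ≡ 7 (mod 8), (2/1591) = +1.
Reciprocity: 43 ≡ 3 and 1591 ≡ 3 (mod 4), so (43/1591) = −(1591/43).
Reduce top mod 43: now compute (0/43).
Top reduces to 0: gcd > 1, so the symbol is 0.

0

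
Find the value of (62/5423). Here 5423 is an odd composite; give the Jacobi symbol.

1

Pull out 2: since 5423 ≡ 7 (mod 8), (2/5423) = +1.
Reciprocity: 31 ≡ 3 and 5423 ≡ 3 (mod 4), so (31/5423) = −(5423/31).
Reduce top mod 31: now compute (29/31).
Reciprocity: 29 ≡ 1 and 31 ≡ 3 (mod 4), so (29/31) = +(31/29).
Reduce top mod 29: now compute (2/29).
Pull out 2: since 29 ≡ 5 (mod 8), (2/29) = -1.
Reached (1/29) = 1. Collecting the sign flips along the way, the symbol is +1.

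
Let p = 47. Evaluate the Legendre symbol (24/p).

1

Euler's criterion: (24/47) ≡ 24^23 (mod 47).
24^2 ≡ 12 (mod 47)
24^4 ≡ 3 (mod 47)
24^8 ≡ 9 (mod 47)
24^16 ≡ 34 (mod 47)
24^23 = 24^(16+4+2+1) ≡ 1 (mod 47).
Result is 1, so (24/47) = 1.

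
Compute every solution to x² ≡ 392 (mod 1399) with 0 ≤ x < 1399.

Since 1399 ≡ 3 (mod 4), a square root of 392 is 392^((1399+1)/4) = 392^350 mod 1399.
Repeated squaring: 392^2≡1173, 392^4≡712, 392^8≡506, 392^16≡19, 392^32≡361, 392^64≡214, 392^128≡1028, 392^256≡539 (mod 1399).
392^350 = 392^(256+64+16+8+4+2) ≡ 693 (mod 1399).
Check: 693² = 480249 ≡ 392 (mod 1399). The two roots are 693 and 706.

693, 706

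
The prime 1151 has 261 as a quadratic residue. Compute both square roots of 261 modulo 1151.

274, 877

Since 1151 ≡ 3 (mod 4), a square root of 261 is 261^((1151+1)/4) = 261^288 mod 1151.
Repeated squaring: 261^2≡212, 261^4≡55, 261^8≡723, 261^16≡175, 261^32≡699, 261^64≡577, 261^128≡290, 261^256≡77 (mod 1151).
261^288 = 261^(256+32) ≡ 877 (mod 1151).
Check: 877² = 769129 ≡ 261 (mod 1151). The two roots are 274 and 877.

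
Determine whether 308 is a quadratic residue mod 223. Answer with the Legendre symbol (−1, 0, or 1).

-1

Euler's criterion: (308/223) ≡ 85^111 (mod 223).
85^2 ≡ 89 (mod 223)
85^4 ≡ 116 (mod 223)
85^8 ≡ 76 (mod 223)
85^16 ≡ 201 (mod 223)
85^32 ≡ 38 (mod 223)
85^64 ≡ 106 (mod 223)
85^111 = 85^(64+32+8+4+2+1) ≡ 222 (mod 223).
Result is 222 ≡ −1, so (308/223) = −1.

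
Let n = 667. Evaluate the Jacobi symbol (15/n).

Reciprocity: 15 ≡ 3 and 667 ≡ 3 (mod 4), so (15/667) = −(667/15).
Reduce top mod 15: now compute (7/15).
Reciprocity: 7 ≡ 3 and 15 ≡ 3 (mod 4), so (7/15) = −(15/7).
Reduce top mod 7: now compute (1/7).
Reached (1/7) = 1. Collecting the sign flips along the way, the symbol is +1.

1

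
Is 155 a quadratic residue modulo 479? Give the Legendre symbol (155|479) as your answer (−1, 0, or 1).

Euler's criterion: (155/479) ≡ 155^239 (mod 479).
155^2 ≡ 75 (mod 479)
155^4 ≡ 356 (mod 479)
155^8 ≡ 280 (mod 479)
155^16 ≡ 323 (mod 479)
155^32 ≡ 386 (mod 479)
155^64 ≡ 27 (mod 479)
155^128 ≡ 250 (mod 479)
155^239 = 155^(128+64+32+8+4+2+1) ≡ 478 (mod 479).
Result is 478 ≡ −1, so (155/479) = −1.

-1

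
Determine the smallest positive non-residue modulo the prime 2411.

2

(2/2411) = −1, so 2 is the smallest positive non-residue mod 2411.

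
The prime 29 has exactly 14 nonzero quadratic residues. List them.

Square k = 1,…,14 (k and 29−k give the same square):
1²=1, 2²=4, 3²=9, 4²=16, 5²=25, 6²≡7, 7²≡20, 8²≡6, 9²≡23, 10²≡13, 11²≡5, 12²≡28, 13²≡24, 14²≡22 (mod 29).
So the quadratic residues mod 29 are {1, 4, 5, 6, 7, 9, 13, 16, 20, 22, 23, 24, 25, 28}.

1,4,5,6,7,9,13,16,20,22,23,24,25,28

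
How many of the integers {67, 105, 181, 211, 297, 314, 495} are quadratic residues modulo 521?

(67/521) = -1 → non-residue.
(105/521) = +1 → QR.
(181/521) = -1 → non-residue.
(211/521) = +1 → QR.
(297/521) = -1 → non-residue.
(314/521) = -1 → non-residue.
(495/521) = +1 → QR.
Total quadratic residues among the 7: 3.

3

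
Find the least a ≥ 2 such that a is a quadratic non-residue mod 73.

(2/73) = +1, so 2 is a residue.
(3/73) = +1, so 3 is a residue.
(4/73) = +1, so 4 is a residue.
(5/73) = −1, so 5 is the smallest positive non-residue mod 73.

5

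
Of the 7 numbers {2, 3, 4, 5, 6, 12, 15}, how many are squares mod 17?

3

(2/17) = +1 → QR.
(3/17) = -1 → non-residue.
(4/17) = +1 → QR.
(5/17) = -1 → non-residue.
(6/17) = -1 → non-residue.
(12/17) = -1 → non-residue.
(15/17) = +1 → QR.
Total quadratic residues among the 7: 3.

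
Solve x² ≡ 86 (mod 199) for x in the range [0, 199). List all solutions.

Since 199 ≡ 3 (mod 4), a square root of 86 is 86^((199+1)/4) = 86^50 mod 199.
Repeated squaring: 86^2≡33, 86^4≡94, 86^8≡80, 86^16≡32, 86^32≡29 (mod 199).
86^50 = 86^(32+16+2) ≡ 177 (mod 199).
Check: 177² = 31329 ≡ 86 (mod 199). The two roots are 22 and 177.

22, 177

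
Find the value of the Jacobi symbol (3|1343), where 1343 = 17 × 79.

Reciprocity: 3 ≡ 3 and 1343 ≡ 3 (mod 4), so (3/1343) = −(1343/3).
Reduce top mod 3: now compute (2/3).
Pull out 2: since 3 ≡ 3 (mod 8), (2/3) = -1.
Reached (1/3) = 1. Collecting the sign flips along the way, the symbol is +1.

1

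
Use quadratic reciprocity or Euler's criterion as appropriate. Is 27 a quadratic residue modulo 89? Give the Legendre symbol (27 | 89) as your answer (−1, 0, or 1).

Reciprocity: 27 ≡ 3 and 89 ≡ 1 (mod 4), so (27/89) = +(89/27).
Reduce top mod 27: now compute (8/27).
Pull out 2^3: since 27 ≡ 3 (mod 8), (2/27) = -1, so (2/27)^3 = -1.
Reached (1/27) = 1. Collecting the sign flips along the way, the symbol is -1.

-1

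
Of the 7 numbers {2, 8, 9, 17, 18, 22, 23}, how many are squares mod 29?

(2/29) = -1 → non-residue.
(8/29) = -1 → non-residue.
(9/29) = +1 → QR.
(17/29) = -1 → non-residue.
(18/29) = -1 → non-residue.
(22/29) = +1 → QR.
(23/29) = +1 → QR.
Total quadratic residues among the 7: 3.

3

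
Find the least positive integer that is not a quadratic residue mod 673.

(2/673) = +1, so 2 is a residue.
(3/673) = +1, so 3 is a residue.
(4/673) = +1, so 4 is a residue.
(5/673) = −1, so 5 is the smallest positive non-residue mod 673.

5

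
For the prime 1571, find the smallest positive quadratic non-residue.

(2/1571) = −1, so 2 is the smallest positive non-residue mod 1571.

2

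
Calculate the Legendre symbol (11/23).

Euler's criterion: (11/23) ≡ 11^11 (mod 23).
11^2 ≡ 6 (mod 23)
11^4 ≡ 13 (mod 23)
11^8 ≡ 8 (mod 23)
11^11 = 11^(8+2+1) ≡ 22 (mod 23).
Result is 22 ≡ −1, so (11/23) = −1.

-1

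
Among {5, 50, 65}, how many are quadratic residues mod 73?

(5/73) = -1 → non-residue.
(50/73) = +1 → QR.
(65/73) = +1 → QR.
Total quadratic residues among the 3: 2.

2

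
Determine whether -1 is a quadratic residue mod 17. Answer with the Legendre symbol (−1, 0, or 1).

1

Euler's criterion: (-1/17) ≡ 16^8 (mod 17).
16^2 ≡ 1 (mod 17)
16^4 ≡ 1 (mod 17)
16^8 ≡ 1 (mod 17)
16^8 = 16^(8) ≡ 1 (mod 17).
Result is 1, so (-1/17) = 1.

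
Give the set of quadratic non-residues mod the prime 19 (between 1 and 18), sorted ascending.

2, 3, 8, 10, 12, 13, 14, 15, 18

Square k = 1,…,9 (k and 19−k give the same square):
1²=1, 2²=4, 3²=9, 4²=16, 5²≡6, 6²≡17, 7²≡11, 8²≡7, 9²≡5 (mod 19).
The residues are {1, 4, 5, 6, 7, 9, 11, 16, 17}; the non-residues are the remaining 9 nonzero classes.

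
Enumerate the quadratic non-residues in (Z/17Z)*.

3,5,6,7,10,11,12,14

Square k = 1,…,8 (k and 17−k give the same square):
1²=1, 2²=4, 3²=9, 4²=16, 5²≡8, 6²≡2, 7²≡15, 8²≡13 (mod 17).
The residues are {1, 2, 4, 8, 9, 13, 15, 16}; the non-residues are the remaining 8 nonzero classes.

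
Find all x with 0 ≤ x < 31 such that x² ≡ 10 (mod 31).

14, 17

Since 31 ≡ 3 (mod 4), a square root of 10 is 10^((31+1)/4) = 10^8 mod 31.
Repeated squaring: 10^2≡7, 10^4≡18, 10^8≡14 (mod 31).
10^8 = 10^(8) ≡ 14 (mod 31).
Check: 14² = 196 ≡ 10 (mod 31). The two roots are 14 and 17.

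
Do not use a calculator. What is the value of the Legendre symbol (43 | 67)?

-1

Reciprocity: 43 ≡ 3 and 67 ≡ 3 (mod 4), so (43/67) = −(67/43).
Reduce top mod 43: now compute (24/43).
Pull out 2^3: since 43 ≡ 3 (mod 8), (2/43) = -1, so (2/43)^3 = -1.
Reciprocity: 3 ≡ 3 and 43 ≡ 3 (mod 4), so (3/43) = −(43/3).
Reduce top mod 3: now compute (1/3).
Reached (1/3) = 1. Collecting the sign flips along the way, the symbol is -1.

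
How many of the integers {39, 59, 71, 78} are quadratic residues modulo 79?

(39/79) = -1 → non-residue.
(59/79) = -1 → non-residue.
(71/79) = -1 → non-residue.
(78/79) = -1 → non-residue.
Total quadratic residues among the 4: 0.

0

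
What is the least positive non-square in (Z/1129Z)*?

11

(2/1129) = +1, so 2 is a residue.
(3/1129) = +1, so 3 is a residue.
(4/1129) = +1, so 4 is a residue.
(5/1129) = +1, so 5 is a residue.
(6/1129) = +1, so 6 is a residue.
(7/1129) = +1, so 7 is a residue.
(8/1129) = +1, so 8 is a residue.
(9/1129) = +1, so 9 is a residue.
(10/1129) = +1, so 10 is a residue.
(11/1129) = −1, so 11 is the smallest positive non-residue mod 1129.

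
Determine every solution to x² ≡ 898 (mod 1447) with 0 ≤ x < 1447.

Since 1447 ≡ 3 (mod 4), a square root of 898 is 898^((1447+1)/4) = 898^362 mod 1447.
Repeated squaring: 898^2≡425, 898^4≡1197, 898^8≡279, 898^16≡1150, 898^32≡1389, 898^64≡470, 898^128≡956, 898^256≡879 (mod 1447).
898^362 = 898^(256+64+32+8+2) ≡ 601 (mod 1447).
Check: 601² = 361201 ≡ 898 (mod 1447). The two roots are 601 and 846.

601, 846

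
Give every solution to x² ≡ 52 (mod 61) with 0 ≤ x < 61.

61 ≡ 1 (mod 4), so we find a root by search.
Trying successive values, 28² = 784 ≡ 52 (mod 61). The other root is 61 − 28 = 33.

28, 33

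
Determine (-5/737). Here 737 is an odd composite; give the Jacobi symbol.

-1

First reduce: -5 ≡ 732 (mod 737).
Pull out 2^2: since 737 ≡ 1 (mod 8), (2/737) = +1, so (2/737)^2 = +1.
Reciprocity: 183 ≡ 3 and 737 ≡ 1 (mod 4), so (183/737) = +(737/183).
Reduce top mod 183: now compute (5/183).
Reciprocity: 5 ≡ 1 and 183 ≡ 3 (mod 4), so (5/183) = +(183/5).
Reduce top mod 5: now compute (3/5).
Reciprocity: 3 ≡ 3 and 5 ≡ 1 (mod 4), so (3/5) = +(5/3).
Reduce top mod 3: now compute (2/3).
Pull out 2: since 3 ≡ 3 (mod 8), (2/3) = -1.
Reached (1/3) = 1. Collecting the sign flips along the way, the symbol is -1.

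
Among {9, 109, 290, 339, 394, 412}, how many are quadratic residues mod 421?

(9/421) = +1 → QR.
(109/421) = +1 → QR.
(290/421) = +1 → QR.
(339/421) = +1 → QR.
(394/421) = +1 → QR.
(412/421) = +1 → QR.
Total quadratic residues among the 6: 6.

6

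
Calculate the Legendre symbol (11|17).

-1

Reciprocity: 11 ≡ 3 and 17 ≡ 1 (mod 4), so (11/17) = +(17/11).
Reduce top mod 11: now compute (6/11).
Pull out 2: since 11 ≡ 3 (mod 8), (2/11) = -1.
Reciprocity: 3 ≡ 3 and 11 ≡ 3 (mod 4), so (3/11) = −(11/3).
Reduce top mod 3: now compute (2/3).
Pull out 2: since 3 ≡ 3 (mod 8), (2/3) = -1.
Reached (1/3) = 1. Collecting the sign flips along the way, the symbol is -1.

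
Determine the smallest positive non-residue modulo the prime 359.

7

(2/359) = +1, so 2 is a residue.
(3/359) = +1, so 3 is a residue.
(4/359) = +1, so 4 is a residue.
(5/359) = +1, so 5 is a residue.
(6/359) = +1, so 6 is a residue.
(7/359) = −1, so 7 is the smallest positive non-residue mod 359.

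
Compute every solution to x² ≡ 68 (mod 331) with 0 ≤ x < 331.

125, 206

Since 331 ≡ 3 (mod 4), a square root of 68 is 68^((331+1)/4) = 68^83 mod 331.
Repeated squaring: 68^2≡321, 68^4≡100, 68^8≡70, 68^16≡266, 68^32≡253, 68^64≡126 (mod 331).
68^83 = 68^(64+16+2+1) ≡ 125 (mod 331).
Check: 125² = 15625 ≡ 68 (mod 331). The two roots are 125 and 206.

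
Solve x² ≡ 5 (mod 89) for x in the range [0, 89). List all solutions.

19, 70

89 ≡ 1 (mod 4), so we find a root by search.
Trying successive values, 19² = 361 ≡ 5 (mod 89). The other root is 89 − 19 = 70.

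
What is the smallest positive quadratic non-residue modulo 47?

5

(2/47) = +1, so 2 is a residue.
(3/47) = +1, so 3 is a residue.
(4/47) = +1, so 4 is a residue.
(5/47) = −1, so 5 is the smallest positive non-residue mod 47.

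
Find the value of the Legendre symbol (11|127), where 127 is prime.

1

Euler's criterion: (11/127) ≡ 11^63 (mod 127).
11^2 ≡ 121 (mod 127)
11^4 ≡ 36 (mod 127)
11^8 ≡ 26 (mod 127)
11^16 ≡ 41 (mod 127)
11^32 ≡ 30 (mod 127)
11^63 = 11^(32+16+8+4+2+1) ≡ 1 (mod 127).
Result is 1, so (11/127) = 1.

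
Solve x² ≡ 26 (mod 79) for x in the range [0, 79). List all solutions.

37, 42

Since 79 ≡ 3 (mod 4), a square root of 26 is 26^((79+1)/4) = 26^20 mod 79.
Repeated squaring: 26^2≡44, 26^4≡40, 26^8≡20, 26^16≡5 (mod 79).
26^20 = 26^(16+4) ≡ 42 (mod 79).
Check: 42² = 1764 ≡ 26 (mod 79). The two roots are 37 and 42.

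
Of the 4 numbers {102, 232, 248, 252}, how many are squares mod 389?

4

(102/389) = +1 → QR.
(232/389) = +1 → QR.
(248/389) = +1 → QR.
(252/389) = +1 → QR.
Total quadratic residues among the 4: 4.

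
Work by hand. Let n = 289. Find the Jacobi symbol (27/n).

Reciprocity: 27 ≡ 3 and 289 ≡ 1 (mod 4), so (27/289) = +(289/27).
Reduce top mod 27: now compute (19/27).
Reciprocity: 19 ≡ 3 and 27 ≡ 3 (mod 4), so (19/27) = −(27/19).
Reduce top mod 19: now compute (8/19).
Pull out 2^3: since 19 ≡ 3 (mod 8), (2/19) = -1, so (2/19)^3 = -1.
Reached (1/19) = 1. Collecting the sign flips along the way, the symbol is +1.

1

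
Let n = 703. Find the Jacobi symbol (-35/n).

First reduce: -35 ≡ 668 (mod 703).
Pull out 2^2: since 703 ≡ 7 (mod 8), (2/703) = +1, so (2/703)^2 = +1.
Reciprocity: 167 ≡ 3 and 703 ≡ 3 (mod 4), so (167/703) = −(703/167).
Reduce top mod 167: now compute (35/167).
Reciprocity: 35 ≡ 3 and 167 ≡ 3 (mod 4), so (35/167) = −(167/35).
Reduce top mod 35: now compute (27/35).
Reciprocity: 27 ≡ 3 and 35 ≡ 3 (mod 4), so (27/35) = −(35/27).
Reduce top mod 27: now compute (8/27).
Pull out 2^3: since 27 ≡ 3 (mod 8), (2/27) = -1, so (2/27)^3 = -1.
Reached (1/27) = 1. Collecting the sign flips along the way, the symbol is +1.

1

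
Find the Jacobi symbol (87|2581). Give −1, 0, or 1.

0

Reciprocity: 87 ≡ 3 and 2581 ≡ 1 (mod 4), so (87/2581) = +(2581/87).
Reduce top mod 87: now compute (58/87).
Pull out 2: since 87 ≡ 7 (mod 8), (2/87) = +1.
Reciprocity: 29 ≡ 1 and 87 ≡ 3 (mod 4), so (29/87) = +(87/29).
Reduce top mod 29: now compute (0/29).
Top reduces to 0: gcd > 1, so the symbol is 0.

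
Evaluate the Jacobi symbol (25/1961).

1

Reciprocity: 25 ≡ 1 and 1961 ≡ 1 (mod 4), so (25/1961) = +(1961/25).
Reduce top mod 25: now compute (11/25).
Reciprocity: 11 ≡ 3 and 25 ≡ 1 (mod 4), so (11/25) = +(25/11).
Reduce top mod 11: now compute (3/11).
Reciprocity: 3 ≡ 3 and 11 ≡ 3 (mod 4), so (3/11) = −(11/3).
Reduce top mod 3: now compute (2/3).
Pull out 2: since 3 ≡ 3 (mod 8), (2/3) = -1.
Reached (1/3) = 1. Collecting the sign flips along the way, the symbol is +1.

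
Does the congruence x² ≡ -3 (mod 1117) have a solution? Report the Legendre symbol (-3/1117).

1

Euler's criterion: (-3/1117) ≡ 1114^558 (mod 1117).
1114^2 ≡ 9 (mod 1117)
1114^4 ≡ 81 (mod 1117)
1114^8 ≡ 976 (mod 1117)
1114^16 ≡ 892 (mod 1117)
1114^32 ≡ 360 (mod 1117)
1114^64 ≡ 28 (mod 1117)
1114^128 ≡ 784 (mod 1117)
1114^256 ≡ 306 (mod 1117)
1114^512 ≡ 925 (mod 1117)
1114^558 = 1114^(512+32+8+4+2) ≡ 1 (mod 1117).
Result is 1, so (-3/1117) = 1.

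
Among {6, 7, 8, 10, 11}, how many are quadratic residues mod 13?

1

(6/13) = -1 → non-residue.
(7/13) = -1 → non-residue.
(8/13) = -1 → non-residue.
(10/13) = +1 → QR.
(11/13) = -1 → non-residue.
Total quadratic residues among the 5: 1.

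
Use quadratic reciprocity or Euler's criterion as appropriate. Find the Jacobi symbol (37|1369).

Reciprocity: 37 ≡ 1 and 1369 ≡ 1 (mod 4), so (37/1369) = +(1369/37).
Reduce top mod 37: now compute (0/37).
Top reduces to 0: gcd > 1, so the symbol is 0.

0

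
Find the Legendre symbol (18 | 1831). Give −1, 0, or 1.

1

Pull out 2: since 1831 ≡ 7 (mod 8), (2/1831) = +1.
Reciprocity: 9 ≡ 1 and 1831 ≡ 3 (mod 4), so (9/1831) = +(1831/9).
Reduce top mod 9: now compute (4/9).
Pull out 2^2: since 9 ≡ 1 (mod 8), (2/9) = +1, so (2/9)^2 = +1.
Reached (1/9) = 1. Collecting the sign flips along the way, the symbol is +1.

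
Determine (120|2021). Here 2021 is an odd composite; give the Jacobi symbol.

Pull out 2^3: since 2021 ≡ 5 (mod 8), (2/2021) = -1, so (2/2021)^3 = -1.
Reciprocity: 15 ≡ 3 and 2021 ≡ 1 (mod 4), so (15/2021) = +(2021/15).
Reduce top mod 15: now compute (11/15).
Reciprocity: 11 ≡ 3 and 15 ≡ 3 (mod 4), so (11/15) = −(15/11).
Reduce top mod 11: now compute (4/11).
Pull out 2^2: since 11 ≡ 3 (mod 8), (2/11) = -1, so (2/11)^2 = +1.
Reached (1/11) = 1. Collecting the sign flips along the way, the symbol is +1.

1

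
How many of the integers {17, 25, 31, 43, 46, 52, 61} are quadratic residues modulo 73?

3

(17/73) = -1 → non-residue.
(25/73) = +1 → QR.
(31/73) = -1 → non-residue.
(43/73) = -1 → non-residue.
(46/73) = +1 → QR.
(52/73) = -1 → non-residue.
(61/73) = +1 → QR.
Total quadratic residues among the 7: 3.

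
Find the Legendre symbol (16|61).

Euler's criterion: (16/61) ≡ 16^30 (mod 61).
16^2 ≡ 12 (mod 61)
16^4 ≡ 22 (mod 61)
16^8 ≡ 57 (mod 61)
16^16 ≡ 16 (mod 61)
16^30 = 16^(16+8+4+2) ≡ 1 (mod 61).
Result is 1, so (16/61) = 1.

1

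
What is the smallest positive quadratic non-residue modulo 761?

3

(2/761) = +1, so 2 is a residue.
(3/761) = −1, so 3 is the smallest positive non-residue mod 761.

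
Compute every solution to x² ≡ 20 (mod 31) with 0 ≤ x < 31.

Since 31 ≡ 3 (mod 4), a square root of 20 is 20^((31+1)/4) = 20^8 mod 31.
Repeated squaring: 20^2≡28, 20^4≡9, 20^8≡19 (mod 31).
20^8 = 20^(8) ≡ 19 (mod 31).
Check: 19² = 361 ≡ 20 (mod 31). The two roots are 12 and 19.

12, 19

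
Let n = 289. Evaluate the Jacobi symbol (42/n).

1

Pull out 2: since 289 ≡ 1 (mod 8), (2/289) = +1.
Reciprocity: 21 ≡ 1 and 289 ≡ 1 (mod 4), so (21/289) = +(289/21).
Reduce top mod 21: now compute (16/21).
Pull out 2^4: since 21 ≡ 5 (mod 8), (2/21) = -1, so (2/21)^4 = +1.
Reached (1/21) = 1. Collecting the sign flips along the way, the symbol is +1.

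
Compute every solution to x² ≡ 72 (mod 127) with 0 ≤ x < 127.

31, 96

Since 127 ≡ 3 (mod 4), a square root of 72 is 72^((127+1)/4) = 72^32 mod 127.
Repeated squaring: 72^2≡104, 72^4≡21, 72^8≡60, 72^16≡44, 72^32≡31 (mod 127).
72^32 = 72^(32) ≡ 31 (mod 127).
Check: 31² = 961 ≡ 72 (mod 127). The two roots are 31 and 96.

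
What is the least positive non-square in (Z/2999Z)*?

(2/2999) = +1, so 2 is a residue.
(3/2999) = +1, so 3 is a residue.
(4/2999) = +1, so 4 is a residue.
(5/2999) = +1, so 5 is a residue.
(6/2999) = +1, so 6 is a residue.
(7/2999) = +1, so 7 is a residue.
(8/2999) = +1, so 8 is a residue.
(9/2999) = +1, so 9 is a residue.
(10/2999) = +1, so 10 is a residue.
(11/2999) = +1, so 11 is a residue.
(12/2999) = +1, so 12 is a residue.
(13/2999) = +1, so 13 is a residue.
(14/2999) = +1, so 14 is a residue.
(15/2999) = +1, so 15 is a residue.
(16/2999) = +1, so 16 is a residue.
(17/2999) = −1, so 17 is the smallest positive non-residue mod 2999.

17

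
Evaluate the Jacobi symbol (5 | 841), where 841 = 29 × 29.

1

Reciprocity: 5 ≡ 1 and 841 ≡ 1 (mod 4), so (5/841) = +(841/5).
Reduce top mod 5: now compute (1/5).
Reached (1/5) = 1. Collecting the sign flips along the way, the symbol is +1.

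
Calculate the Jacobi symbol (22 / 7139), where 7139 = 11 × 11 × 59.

Pull out 2: since 7139 ≡ 3 (mod 8), (2/7139) = -1.
Reciprocity: 11 ≡ 3 and 7139 ≡ 3 (mod 4), so (11/7139) = −(7139/11).
Reduce top mod 11: now compute (0/11).
Top reduces to 0: gcd > 1, so the symbol is 0.

0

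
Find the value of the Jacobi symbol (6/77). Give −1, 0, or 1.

1

Pull out 2: since 77 ≡ 5 (mod 8), (2/77) = -1.
Reciprocity: 3 ≡ 3 and 77 ≡ 1 (mod 4), so (3/77) = +(77/3).
Reduce top mod 3: now compute (2/3).
Pull out 2: since 3 ≡ 3 (mod 8), (2/3) = -1.
Reached (1/3) = 1. Collecting the sign flips along the way, the symbol is +1.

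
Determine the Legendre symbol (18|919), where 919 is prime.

Pull out 2: since 919 ≡ 7 (mod 8), (2/919) = +1.
Reciprocity: 9 ≡ 1 and 919 ≡ 3 (mod 4), so (9/919) = +(919/9).
Reduce top mod 9: now compute (1/9).
Reached (1/9) = 1. Collecting the sign flips along the way, the symbol is +1.

1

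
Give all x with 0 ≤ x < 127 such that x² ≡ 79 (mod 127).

29, 98

Since 127 ≡ 3 (mod 4), a square root of 79 is 79^((127+1)/4) = 79^32 mod 127.
Repeated squaring: 79^2≡18, 79^4≡70, 79^8≡74, 79^16≡15, 79^32≡98 (mod 127).
79^32 = 79^(32) ≡ 98 (mod 127).
Check: 98² = 9604 ≡ 79 (mod 127). The two roots are 29 and 98.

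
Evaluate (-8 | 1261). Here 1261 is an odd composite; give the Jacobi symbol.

-1

First reduce: -8 ≡ 1253 (mod 1261).
Reciprocity: 1253 ≡ 1 and 1261 ≡ 1 (mod 4), so (1253/1261) = +(1261/1253).
Reduce top mod 1253: now compute (8/1253).
Pull out 2^3: since 1253 ≡ 5 (mod 8), (2/1253) = -1, so (2/1253)^3 = -1.
Reached (1/1253) = 1. Collecting the sign flips along the way, the symbol is -1.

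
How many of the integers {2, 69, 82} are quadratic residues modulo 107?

(2/107) = -1 → non-residue.
(69/107) = +1 → QR.
(82/107) = -1 → non-residue.
Total quadratic residues among the 3: 1.

1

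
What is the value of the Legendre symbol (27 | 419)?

1

Euler's criterion: (27/419) ≡ 27^209 (mod 419).
27^2 ≡ 310 (mod 419)
27^4 ≡ 149 (mod 419)
27^8 ≡ 413 (mod 419)
27^16 ≡ 36 (mod 419)
27^32 ≡ 39 (mod 419)
27^64 ≡ 264 (mod 419)
27^128 ≡ 142 (mod 419)
27^209 = 27^(128+64+16+1) ≡ 1 (mod 419).
Result is 1, so (27/419) = 1.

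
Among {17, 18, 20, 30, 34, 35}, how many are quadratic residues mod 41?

2

(17/41) = -1 → non-residue.
(18/41) = +1 → QR.
(20/41) = +1 → QR.
(30/41) = -1 → non-residue.
(34/41) = -1 → non-residue.
(35/41) = -1 → non-residue.
Total quadratic residues among the 6: 2.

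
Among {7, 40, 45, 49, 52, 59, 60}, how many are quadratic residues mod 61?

(7/61) = -1 → non-residue.
(40/61) = -1 → non-residue.
(45/61) = +1 → QR.
(49/61) = +1 → QR.
(52/61) = +1 → QR.
(59/61) = -1 → non-residue.
(60/61) = +1 → QR.
Total quadratic residues among the 7: 4.

4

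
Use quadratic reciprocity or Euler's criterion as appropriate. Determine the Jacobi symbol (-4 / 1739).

First reduce: -4 ≡ 1735 (mod 1739).
Reciprocity: 1735 ≡ 3 and 1739 ≡ 3 (mod 4), so (1735/1739) = −(1739/1735).
Reduce top mod 1735: now compute (4/1735).
Pull out 2^2: since 1735 ≡ 7 (mod 8), (2/1735) = +1, so (2/1735)^2 = +1.
Reached (1/1735) = 1. Collecting the sign flips along the way, the symbol is -1.

-1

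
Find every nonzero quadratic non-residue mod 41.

3 6 7 11 12 13 14 15 17 19 22 24 26 27 28 29 30 34 35 38

Square k = 1,…,20 (k and 41−k give the same square):
1²=1, 2²=4, 3²=9, 4²=16, 5²=25, 6²=36, 7²≡8, 8²≡23, 9²≡40, 10²≡18, 11²≡39, 12²≡21, 13²≡5, 14²≡32, 15²≡20, 16²≡10, 17²≡2, 18²≡37, 19²≡33, 20²≡31 (mod 41).
The residues are {1, 2, 4, 5, 8, 9, 10, 16, 18, 20, 21, 23, 25, 31, 32, 33, 36, 37, 39, 40}; the non-residues are the remaining 20 nonzero classes.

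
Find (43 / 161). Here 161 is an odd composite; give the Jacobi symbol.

-1

Reciprocity: 43 ≡ 3 and 161 ≡ 1 (mod 4), so (43/161) = +(161/43).
Reduce top mod 43: now compute (32/43).
Pull out 2^5: since 43 ≡ 3 (mod 8), (2/43) = -1, so (2/43)^5 = -1.
Reached (1/43) = 1. Collecting the sign flips along the way, the symbol is -1.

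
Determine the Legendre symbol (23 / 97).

Reciprocity: 23 ≡ 3 and 97 ≡ 1 (mod 4), so (23/97) = +(97/23).
Reduce top mod 23: now compute (5/23).
Reciprocity: 5 ≡ 1 and 23 ≡ 3 (mod 4), so (5/23) = +(23/5).
Reduce top mod 5: now compute (3/5).
Reciprocity: 3 ≡ 3 and 5 ≡ 1 (mod 4), so (3/5) = +(5/3).
Reduce top mod 3: now compute (2/3).
Pull out 2: since 3 ≡ 3 (mod 8), (2/3) = -1.
Reached (1/3) = 1. Collecting the sign flips along the way, the symbol is -1.

-1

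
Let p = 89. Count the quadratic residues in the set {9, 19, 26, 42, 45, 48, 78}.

4

(9/89) = +1 → QR.
(19/89) = -1 → non-residue.
(26/89) = -1 → non-residue.
(42/89) = +1 → QR.
(45/89) = +1 → QR.
(48/89) = -1 → non-residue.
(78/89) = +1 → QR.
Total quadratic residues among the 7: 4.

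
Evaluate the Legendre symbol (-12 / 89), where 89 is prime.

-1

First reduce: -12 ≡ 77 (mod 89).
Reciprocity: 77 ≡ 1 and 89 ≡ 1 (mod 4), so (77/89) = +(89/77).
Reduce top mod 77: now compute (12/77).
Pull out 2^2: since 77 ≡ 5 (mod 8), (2/77) = -1, so (2/77)^2 = +1.
Reciprocity: 3 ≡ 3 and 77 ≡ 1 (mod 4), so (3/77) = +(77/3).
Reduce top mod 3: now compute (2/3).
Pull out 2: since 3 ≡ 3 (mod 8), (2/3) = -1.
Reached (1/3) = 1. Collecting the sign flips along the way, the symbol is -1.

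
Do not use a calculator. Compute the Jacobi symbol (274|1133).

Pull out 2: since 1133 ≡ 5 (mod 8), (2/1133) = -1.
Reciprocity: 137 ≡ 1 and 1133 ≡ 1 (mod 4), so (137/1133) = +(1133/137).
Reduce top mod 137: now compute (37/137).
Reciprocity: 37 ≡ 1 and 137 ≡ 1 (mod 4), so (37/137) = +(137/37).
Reduce top mod 37: now compute (26/37).
Pull out 2: since 37 ≡ 5 (mod 8), (2/37) = -1.
Reciprocity: 13 ≡ 1 and 37 ≡ 1 (mod 4), so (13/37) = +(37/13).
Reduce top mod 13: now compute (11/13).
Reciprocity: 11 ≡ 3 and 13 ≡ 1 (mod 4), so (11/13) = +(13/11).
Reduce top mod 11: now compute (2/11).
Pull out 2: since 11 ≡ 3 (mod 8), (2/11) = -1.
Reached (1/11) = 1. Collecting the sign flips along the way, the symbol is -1.

-1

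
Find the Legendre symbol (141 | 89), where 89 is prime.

-1

Euler's criterion: (141/89) ≡ 52^44 (mod 89).
52^2 ≡ 34 (mod 89)
52^4 ≡ 88 (mod 89)
52^8 ≡ 1 (mod 89)
52^16 ≡ 1 (mod 89)
52^32 ≡ 1 (mod 89)
52^44 = 52^(32+8+4) ≡ 88 (mod 89).
Result is 88 ≡ −1, so (141/89) = −1.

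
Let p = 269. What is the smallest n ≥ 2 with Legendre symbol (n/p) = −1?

(2/269) = −1, so 2 is the smallest positive non-residue mod 269.

2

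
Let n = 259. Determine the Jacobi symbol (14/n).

Pull out 2: since 259 ≡ 3 (mod 8), (2/259) = -1.
Reciprocity: 7 ≡ 3 and 259 ≡ 3 (mod 4), so (7/259) = −(259/7).
Reduce top mod 7: now compute (0/7).
Top reduces to 0: gcd > 1, so the symbol is 0.

0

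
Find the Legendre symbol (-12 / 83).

-1

Euler's criterion: (-12/83) ≡ 71^41 (mod 83).
71^2 ≡ 61 (mod 83)
71^4 ≡ 69 (mod 83)
71^8 ≡ 30 (mod 83)
71^16 ≡ 70 (mod 83)
71^32 ≡ 3 (mod 83)
71^41 = 71^(32+8+1) ≡ 82 (mod 83).
Result is 82 ≡ −1, so (-12/83) = −1.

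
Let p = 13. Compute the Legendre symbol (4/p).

1

Pull out 2^2: since 13 ≡ 5 (mod 8), (2/13) = -1, so (2/13)^2 = +1.
Reached (1/13) = 1. Collecting the sign flips along the way, the symbol is +1.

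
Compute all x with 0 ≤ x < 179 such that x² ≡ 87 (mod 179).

Since 179 ≡ 3 (mod 4), a square root of 87 is 87^((179+1)/4) = 87^45 mod 179.
Repeated squaring: 87^2≡51, 87^4≡95, 87^8≡75, 87^16≡76, 87^32≡48 (mod 179).
87^45 = 87^(32+8+4+1) ≡ 83 (mod 179).
Check: 83² = 6889 ≡ 87 (mod 179). The two roots are 83 and 96.

83, 96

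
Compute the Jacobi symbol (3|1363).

-1

Reciprocity: 3 ≡ 3 and 1363 ≡ 3 (mod 4), so (3/1363) = −(1363/3).
Reduce top mod 3: now compute (1/3).
Reached (1/3) = 1. Collecting the sign flips along the way, the symbol is -1.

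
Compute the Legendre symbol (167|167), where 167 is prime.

First reduce: 167 ≡ 0 (mod 167).
Top reduces to 0: gcd > 1, so the symbol is 0.

0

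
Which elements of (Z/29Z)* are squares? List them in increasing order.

1, 4, 5, 6, 7, 9, 13, 16, 20, 22, 23, 24, 25, 28

Square k = 1,…,14 (k and 29−k give the same square):
1²=1, 2²=4, 3²=9, 4²=16, 5²=25, 6²≡7, 7²≡20, 8²≡6, 9²≡23, 10²≡13, 11²≡5, 12²≡28, 13²≡24, 14²≡22 (mod 29).
So the quadratic residues mod 29 are {1, 4, 5, 6, 7, 9, 13, 16, 20, 22, 23, 24, 25, 28}.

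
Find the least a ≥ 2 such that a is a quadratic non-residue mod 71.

7

(2/71) = +1, so 2 is a residue.
(3/71) = +1, so 3 is a residue.
(4/71) = +1, so 4 is a residue.
(5/71) = +1, so 5 is a residue.
(6/71) = +1, so 6 is a residue.
(7/71) = −1, so 7 is the smallest positive non-residue mod 71.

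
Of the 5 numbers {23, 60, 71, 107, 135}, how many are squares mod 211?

(23/211) = -1 → non-residue.
(60/211) = -1 → non-residue.
(71/211) = +1 → QR.
(107/211) = +1 → QR.
(135/211) = -1 → non-residue.
Total quadratic residues among the 5: 2.

2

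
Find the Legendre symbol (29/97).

-1

Euler's criterion: (29/97) ≡ 29^48 (mod 97).
29^2 ≡ 65 (mod 97)
29^4 ≡ 54 (mod 97)
29^8 ≡ 6 (mod 97)
29^16 ≡ 36 (mod 97)
29^32 ≡ 35 (mod 97)
29^48 = 29^(32+16) ≡ 96 (mod 97).
Result is 96 ≡ −1, so (29/97) = −1.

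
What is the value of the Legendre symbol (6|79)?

Euler's criterion: (6/79) ≡ 6^39 (mod 79).
6^2 ≡ 36 (mod 79)
6^4 ≡ 32 (mod 79)
6^8 ≡ 76 (mod 79)
6^16 ≡ 9 (mod 79)
6^32 ≡ 2 (mod 79)
6^39 = 6^(32+4+2+1) ≡ 78 (mod 79).
Result is 78 ≡ −1, so (6/79) = −1.

-1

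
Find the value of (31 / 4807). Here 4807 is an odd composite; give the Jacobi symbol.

Reciprocity: 31 ≡ 3 and 4807 ≡ 3 (mod 4), so (31/4807) = −(4807/31).
Reduce top mod 31: now compute (2/31).
Pull out 2: since 31 ≡ 7 (mod 8), (2/31) = +1.
Reached (1/31) = 1. Collecting the sign flips along the way, the symbol is -1.

-1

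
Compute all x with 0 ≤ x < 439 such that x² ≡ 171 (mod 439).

Since 439 ≡ 3 (mod 4), a square root of 171 is 171^((439+1)/4) = 171^110 mod 439.
Repeated squaring: 171^2≡267, 171^4≡171, 171^8≡267, 171^16≡171, 171^32≡267, 171^64≡171 (mod 439).
171^110 = 171^(64+32+8+4+2) ≡ 267 (mod 439).
Check: 267² = 71289 ≡ 171 (mod 439). The two roots are 172 and 267.

172, 267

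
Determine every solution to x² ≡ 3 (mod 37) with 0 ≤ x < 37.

15, 22

37 ≡ 1 (mod 4), so we find a root by search.
Trying successive values, 15² = 225 ≡ 3 (mod 37). The other root is 37 − 15 = 22.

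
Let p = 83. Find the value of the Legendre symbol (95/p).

1

First reduce: 95 ≡ 12 (mod 83).
Pull out 2^2: since 83 ≡ 3 (mod 8), (2/83) = -1, so (2/83)^2 = +1.
Reciprocity: 3 ≡ 3 and 83 ≡ 3 (mod 4), so (3/83) = −(83/3).
Reduce top mod 3: now compute (2/3).
Pull out 2: since 3 ≡ 3 (mod 8), (2/3) = -1.
Reached (1/3) = 1. Collecting the sign flips along the way, the symbol is +1.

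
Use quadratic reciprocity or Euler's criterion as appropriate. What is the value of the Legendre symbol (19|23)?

-1

Reciprocity: 19 ≡ 3 and 23 ≡ 3 (mod 4), so (19/23) = −(23/19).
Reduce top mod 19: now compute (4/19).
Pull out 2^2: since 19 ≡ 3 (mod 8), (2/19) = -1, so (2/19)^2 = +1.
Reached (1/19) = 1. Collecting the sign flips along the way, the symbol is -1.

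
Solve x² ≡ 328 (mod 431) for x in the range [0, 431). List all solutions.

Since 431 ≡ 3 (mod 4), a square root of 328 is 328^((431+1)/4) = 328^108 mod 431.
Repeated squaring: 328^2≡265, 328^4≡403, 328^8≡353, 328^16≡50, 328^32≡345, 328^64≡69 (mod 431).
328^108 = 328^(64+32+8+4) ≡ 314 (mod 431).
Check: 314² = 98596 ≡ 328 (mod 431). The two roots are 117 and 314.

117, 314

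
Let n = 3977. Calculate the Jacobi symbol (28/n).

Pull out 2^2: since 3977 ≡ 1 (mod 8), (2/3977) = +1, so (2/3977)^2 = +1.
Reciprocity: 7 ≡ 3 and 3977 ≡ 1 (mod 4), so (7/3977) = +(3977/7).
Reduce top mod 7: now compute (1/7).
Reached (1/7) = 1. Collecting the sign flips along the way, the symbol is +1.

1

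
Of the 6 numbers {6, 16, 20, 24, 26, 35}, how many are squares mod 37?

(6/37) = -1 → non-residue.
(16/37) = +1 → QR.
(20/37) = -1 → non-residue.
(24/37) = -1 → non-residue.
(26/37) = +1 → QR.
(35/37) = -1 → non-residue.
Total quadratic residues among the 6: 2.

2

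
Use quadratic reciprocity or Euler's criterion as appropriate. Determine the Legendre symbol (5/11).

1

Euler's criterion: (5/11) ≡ 5^5 (mod 11).
5^2 ≡ 3 (mod 11)
5^4 ≡ 9 (mod 11)
5^5 = 5^(4+1) ≡ 1 (mod 11).
Result is 1, so (5/11) = 1.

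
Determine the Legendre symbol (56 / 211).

Pull out 2^3: since 211 ≡ 3 (mod 8), (2/211) = -1, so (2/211)^3 = -1.
Reciprocity: 7 ≡ 3 and 211 ≡ 3 (mod 4), so (7/211) = −(211/7).
Reduce top mod 7: now compute (1/7).
Reached (1/7) = 1. Collecting the sign flips along the way, the symbol is +1.

1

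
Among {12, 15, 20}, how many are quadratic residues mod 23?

1

(12/23) = +1 → QR.
(15/23) = -1 → non-residue.
(20/23) = -1 → non-residue.
Total quadratic residues among the 3: 1.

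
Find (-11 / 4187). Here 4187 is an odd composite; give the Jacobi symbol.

First reduce: -11 ≡ 4176 (mod 4187).
Pull out 2^4: since 4187 ≡ 3 (mod 8), (2/4187) = -1, so (2/4187)^4 = +1.
Reciprocity: 261 ≡ 1 and 4187 ≡ 3 (mod 4), so (261/4187) = +(4187/261).
Reduce top mod 261: now compute (11/261).
Reciprocity: 11 ≡ 3 and 261 ≡ 1 (mod 4), so (11/261) = +(261/11).
Reduce top mod 11: now compute (8/11).
Pull out 2^3: since 11 ≡ 3 (mod 8), (2/11) = -1, so (2/11)^3 = -1.
Reached (1/11) = 1. Collecting the sign flips along the way, the symbol is -1.

-1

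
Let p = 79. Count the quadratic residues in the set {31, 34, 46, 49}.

(31/79) = +1 → QR.
(34/79) = -1 → non-residue.
(46/79) = +1 → QR.
(49/79) = +1 → QR.
Total quadratic residues among the 4: 3.

3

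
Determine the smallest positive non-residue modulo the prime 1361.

3

(2/1361) = +1, so 2 is a residue.
(3/1361) = −1, so 3 is the smallest positive non-residue mod 1361.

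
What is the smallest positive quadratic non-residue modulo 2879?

7

(2/2879) = +1, so 2 is a residue.
(3/2879) = +1, so 3 is a residue.
(4/2879) = +1, so 4 is a residue.
(5/2879) = +1, so 5 is a residue.
(6/2879) = +1, so 6 is a residue.
(7/2879) = −1, so 7 is the smallest positive non-residue mod 2879.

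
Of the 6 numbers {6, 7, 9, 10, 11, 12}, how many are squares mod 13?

3

(6/13) = -1 → non-residue.
(7/13) = -1 → non-residue.
(9/13) = +1 → QR.
(10/13) = +1 → QR.
(11/13) = -1 → non-residue.
(12/13) = +1 → QR.
Total quadratic residues among the 6: 3.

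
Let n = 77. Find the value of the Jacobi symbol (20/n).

Pull out 2^2: since 77 ≡ 5 (mod 8), (2/77) = -1, so (2/77)^2 = +1.
Reciprocity: 5 ≡ 1 and 77 ≡ 1 (mod 4), so (5/77) = +(77/5).
Reduce top mod 5: now compute (2/5).
Pull out 2: since 5 ≡ 5 (mod 8), (2/5) = -1.
Reached (1/5) = 1. Collecting the sign flips along the way, the symbol is -1.

-1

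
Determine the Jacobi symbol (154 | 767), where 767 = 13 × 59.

-1

Pull out 2: since 767 ≡ 7 (mod 8), (2/767) = +1.
Reciprocity: 77 ≡ 1 and 767 ≡ 3 (mod 4), so (77/767) = +(767/77).
Reduce top mod 77: now compute (74/77).
Pull out 2: since 77 ≡ 5 (mod 8), (2/77) = -1.
Reciprocity: 37 ≡ 1 and 77 ≡ 1 (mod 4), so (37/77) = +(77/37).
Reduce top mod 37: now compute (3/37).
Reciprocity: 3 ≡ 3 and 37 ≡ 1 (mod 4), so (3/37) = +(37/3).
Reduce top mod 3: now compute (1/3).
Reached (1/3) = 1. Collecting the sign flips along the way, the symbol is -1.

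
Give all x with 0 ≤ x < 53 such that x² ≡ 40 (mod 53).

26, 27

53 ≡ 1 (mod 4), so we find a root by search.
Trying successive values, 26² = 676 ≡ 40 (mod 53). The other root is 53 − 26 = 27.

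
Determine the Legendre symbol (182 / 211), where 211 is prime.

1

Pull out 2: since 211 ≡ 3 (mod 8), (2/211) = -1.
Reciprocity: 91 ≡ 3 and 211 ≡ 3 (mod 4), so (91/211) = −(211/91).
Reduce top mod 91: now compute (29/91).
Reciprocity: 29 ≡ 1 and 91 ≡ 3 (mod 4), so (29/91) = +(91/29).
Reduce top mod 29: now compute (4/29).
Pull out 2^2: since 29 ≡ 5 (mod 8), (2/29) = -1, so (2/29)^2 = +1.
Reached (1/29) = 1. Collecting the sign flips along the way, the symbol is +1.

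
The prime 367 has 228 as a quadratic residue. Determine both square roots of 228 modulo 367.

154, 213

Since 367 ≡ 3 (mod 4), a square root of 228 is 228^((367+1)/4) = 228^92 mod 367.
Repeated squaring: 228^2≡237, 228^4≡18, 228^8≡324, 228^16≡14, 228^32≡196, 228^64≡248 (mod 367).
228^92 = 228^(64+16+8+4) ≡ 213 (mod 367).
Check: 213² = 45369 ≡ 228 (mod 367). The two roots are 154 and 213.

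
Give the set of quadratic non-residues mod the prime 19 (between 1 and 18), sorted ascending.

Square k = 1,…,9 (k and 19−k give the same square):
1²=1, 2²=4, 3²=9, 4²=16, 5²≡6, 6²≡17, 7²≡11, 8²≡7, 9²≡5 (mod 19).
The residues are {1, 4, 5, 6, 7, 9, 11, 16, 17}; the non-residues are the remaining 9 nonzero classes.

2 3 8 10 12 13 14 15 18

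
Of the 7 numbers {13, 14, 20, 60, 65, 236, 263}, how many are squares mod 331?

2

(13/331) = -1 → non-residue.
(14/331) = +1 → QR.
(20/331) = +1 → QR.
(60/331) = -1 → non-residue.
(65/331) = -1 → non-residue.
(236/331) = -1 → non-residue.
(263/331) = -1 → non-residue.
Total quadratic residues among the 7: 2.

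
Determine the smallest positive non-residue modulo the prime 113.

(2/113) = +1, so 2 is a residue.
(3/113) = −1, so 3 is the smallest positive non-residue mod 113.

3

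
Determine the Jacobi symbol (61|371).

Reciprocity: 61 ≡ 1 and 371 ≡ 3 (mod 4), so (61/371) = +(371/61).
Reduce top mod 61: now compute (5/61).
Reciprocity: 5 ≡ 1 and 61 ≡ 1 (mod 4), so (5/61) = +(61/5).
Reduce top mod 5: now compute (1/5).
Reached (1/5) = 1. Collecting the sign flips along the way, the symbol is +1.

1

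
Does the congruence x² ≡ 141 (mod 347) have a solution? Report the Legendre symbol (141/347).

Euler's criterion: (141/347) ≡ 141^173 (mod 347).
141^2 ≡ 102 (mod 347)
141^4 ≡ 341 (mod 347)
141^8 ≡ 36 (mod 347)
141^16 ≡ 255 (mod 347)
141^32 ≡ 136 (mod 347)
141^64 ≡ 105 (mod 347)
141^128 ≡ 268 (mod 347)
141^173 = 141^(128+32+8+4+1) ≡ 346 (mod 347).
Result is 346 ≡ −1, so (141/347) = −1.

-1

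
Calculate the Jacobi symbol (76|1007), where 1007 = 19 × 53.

0

Pull out 2^2: since 1007 ≡ 7 (mod 8), (2/1007) = +1, so (2/1007)^2 = +1.
Reciprocity: 19 ≡ 3 and 1007 ≡ 3 (mod 4), so (19/1007) = −(1007/19).
Reduce top mod 19: now compute (0/19).
Top reduces to 0: gcd > 1, so the symbol is 0.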